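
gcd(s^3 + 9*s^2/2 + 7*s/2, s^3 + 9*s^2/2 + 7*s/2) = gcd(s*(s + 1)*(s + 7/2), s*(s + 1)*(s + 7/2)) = s^3 + 9*s^2/2 + 7*s/2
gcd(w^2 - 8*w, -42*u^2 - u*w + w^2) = 1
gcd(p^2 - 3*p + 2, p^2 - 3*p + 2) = p^2 - 3*p + 2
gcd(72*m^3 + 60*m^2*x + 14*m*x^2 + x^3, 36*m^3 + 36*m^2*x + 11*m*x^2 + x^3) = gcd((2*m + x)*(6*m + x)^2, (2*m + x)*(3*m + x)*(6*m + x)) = 12*m^2 + 8*m*x + x^2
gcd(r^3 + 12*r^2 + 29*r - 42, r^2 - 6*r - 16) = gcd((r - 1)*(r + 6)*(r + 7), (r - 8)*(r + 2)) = 1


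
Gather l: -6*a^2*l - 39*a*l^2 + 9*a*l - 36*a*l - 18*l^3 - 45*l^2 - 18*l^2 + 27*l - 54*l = -18*l^3 + l^2*(-39*a - 63) + l*(-6*a^2 - 27*a - 27)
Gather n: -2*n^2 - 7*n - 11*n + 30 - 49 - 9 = -2*n^2 - 18*n - 28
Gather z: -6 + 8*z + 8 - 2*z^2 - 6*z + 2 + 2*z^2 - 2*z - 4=0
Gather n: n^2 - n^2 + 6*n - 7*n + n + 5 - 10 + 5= 0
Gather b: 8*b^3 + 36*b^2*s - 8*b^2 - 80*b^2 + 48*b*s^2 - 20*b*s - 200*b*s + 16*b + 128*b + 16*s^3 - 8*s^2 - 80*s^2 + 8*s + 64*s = 8*b^3 + b^2*(36*s - 88) + b*(48*s^2 - 220*s + 144) + 16*s^3 - 88*s^2 + 72*s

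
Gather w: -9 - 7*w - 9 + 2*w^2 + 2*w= 2*w^2 - 5*w - 18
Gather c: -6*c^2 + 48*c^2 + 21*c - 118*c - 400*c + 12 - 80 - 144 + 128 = 42*c^2 - 497*c - 84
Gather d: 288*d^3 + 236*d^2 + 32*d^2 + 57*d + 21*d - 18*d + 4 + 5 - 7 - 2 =288*d^3 + 268*d^2 + 60*d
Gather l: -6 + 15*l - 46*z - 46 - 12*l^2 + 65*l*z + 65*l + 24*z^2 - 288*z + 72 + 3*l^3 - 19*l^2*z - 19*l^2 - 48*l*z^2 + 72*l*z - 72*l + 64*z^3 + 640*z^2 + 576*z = 3*l^3 + l^2*(-19*z - 31) + l*(-48*z^2 + 137*z + 8) + 64*z^3 + 664*z^2 + 242*z + 20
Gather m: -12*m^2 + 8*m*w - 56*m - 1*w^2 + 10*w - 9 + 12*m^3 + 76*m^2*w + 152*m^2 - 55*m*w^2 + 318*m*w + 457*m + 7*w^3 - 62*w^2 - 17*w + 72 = 12*m^3 + m^2*(76*w + 140) + m*(-55*w^2 + 326*w + 401) + 7*w^3 - 63*w^2 - 7*w + 63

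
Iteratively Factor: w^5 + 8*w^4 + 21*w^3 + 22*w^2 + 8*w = (w + 2)*(w^4 + 6*w^3 + 9*w^2 + 4*w) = w*(w + 2)*(w^3 + 6*w^2 + 9*w + 4) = w*(w + 2)*(w + 4)*(w^2 + 2*w + 1) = w*(w + 1)*(w + 2)*(w + 4)*(w + 1)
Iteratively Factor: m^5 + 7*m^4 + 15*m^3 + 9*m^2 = (m)*(m^4 + 7*m^3 + 15*m^2 + 9*m) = m*(m + 3)*(m^3 + 4*m^2 + 3*m) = m*(m + 3)^2*(m^2 + m) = m*(m + 1)*(m + 3)^2*(m)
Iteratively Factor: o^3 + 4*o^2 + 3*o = (o + 1)*(o^2 + 3*o) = (o + 1)*(o + 3)*(o)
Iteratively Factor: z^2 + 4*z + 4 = (z + 2)*(z + 2)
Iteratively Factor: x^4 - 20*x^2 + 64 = (x + 2)*(x^3 - 2*x^2 - 16*x + 32) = (x - 2)*(x + 2)*(x^2 - 16) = (x - 4)*(x - 2)*(x + 2)*(x + 4)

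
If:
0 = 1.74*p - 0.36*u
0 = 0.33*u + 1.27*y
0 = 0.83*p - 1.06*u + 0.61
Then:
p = 0.14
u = 0.69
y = -0.18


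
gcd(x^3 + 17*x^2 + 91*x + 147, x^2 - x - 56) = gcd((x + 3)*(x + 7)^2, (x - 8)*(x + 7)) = x + 7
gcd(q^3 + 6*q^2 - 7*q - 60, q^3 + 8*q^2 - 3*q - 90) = q^2 + 2*q - 15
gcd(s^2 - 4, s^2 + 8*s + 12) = s + 2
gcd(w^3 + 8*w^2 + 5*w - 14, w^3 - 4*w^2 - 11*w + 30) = 1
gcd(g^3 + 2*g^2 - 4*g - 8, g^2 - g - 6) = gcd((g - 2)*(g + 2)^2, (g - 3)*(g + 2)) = g + 2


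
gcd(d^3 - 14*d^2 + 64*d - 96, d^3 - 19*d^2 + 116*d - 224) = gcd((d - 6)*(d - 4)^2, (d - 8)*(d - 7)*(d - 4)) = d - 4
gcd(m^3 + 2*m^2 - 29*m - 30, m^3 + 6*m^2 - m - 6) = m^2 + 7*m + 6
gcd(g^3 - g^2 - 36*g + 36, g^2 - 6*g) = g - 6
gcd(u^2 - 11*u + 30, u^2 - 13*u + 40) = u - 5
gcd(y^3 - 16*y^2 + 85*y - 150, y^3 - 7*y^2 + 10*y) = y - 5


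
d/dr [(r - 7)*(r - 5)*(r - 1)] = 3*r^2 - 26*r + 47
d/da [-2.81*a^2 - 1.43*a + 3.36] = -5.62*a - 1.43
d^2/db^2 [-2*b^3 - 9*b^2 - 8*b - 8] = -12*b - 18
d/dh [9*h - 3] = 9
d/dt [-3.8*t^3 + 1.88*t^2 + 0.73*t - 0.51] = -11.4*t^2 + 3.76*t + 0.73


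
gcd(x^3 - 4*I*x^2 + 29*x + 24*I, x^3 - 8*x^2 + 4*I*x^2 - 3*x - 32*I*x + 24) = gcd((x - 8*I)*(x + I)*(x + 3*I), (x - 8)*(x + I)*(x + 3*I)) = x^2 + 4*I*x - 3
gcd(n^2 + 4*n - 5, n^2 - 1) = n - 1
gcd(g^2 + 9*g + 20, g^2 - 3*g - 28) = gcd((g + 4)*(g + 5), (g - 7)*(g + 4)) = g + 4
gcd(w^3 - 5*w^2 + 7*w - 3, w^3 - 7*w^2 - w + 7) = w - 1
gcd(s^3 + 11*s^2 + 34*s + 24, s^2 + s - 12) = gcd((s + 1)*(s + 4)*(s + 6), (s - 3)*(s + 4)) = s + 4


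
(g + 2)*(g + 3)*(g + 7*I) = g^3 + 5*g^2 + 7*I*g^2 + 6*g + 35*I*g + 42*I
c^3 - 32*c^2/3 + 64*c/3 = c*(c - 8)*(c - 8/3)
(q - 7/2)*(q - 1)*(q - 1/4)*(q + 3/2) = q^4 - 13*q^3/4 - 5*q^2/2 + 97*q/16 - 21/16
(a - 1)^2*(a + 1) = a^3 - a^2 - a + 1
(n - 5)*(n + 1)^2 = n^3 - 3*n^2 - 9*n - 5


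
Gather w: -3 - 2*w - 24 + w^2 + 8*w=w^2 + 6*w - 27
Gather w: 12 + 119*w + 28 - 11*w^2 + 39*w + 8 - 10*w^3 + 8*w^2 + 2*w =-10*w^3 - 3*w^2 + 160*w + 48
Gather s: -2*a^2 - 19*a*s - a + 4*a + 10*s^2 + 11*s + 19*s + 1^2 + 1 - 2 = -2*a^2 + 3*a + 10*s^2 + s*(30 - 19*a)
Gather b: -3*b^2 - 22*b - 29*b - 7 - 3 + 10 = -3*b^2 - 51*b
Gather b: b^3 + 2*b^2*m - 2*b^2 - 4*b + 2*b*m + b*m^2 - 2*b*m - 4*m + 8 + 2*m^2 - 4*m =b^3 + b^2*(2*m - 2) + b*(m^2 - 4) + 2*m^2 - 8*m + 8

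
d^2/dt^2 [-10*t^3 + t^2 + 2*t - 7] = 2 - 60*t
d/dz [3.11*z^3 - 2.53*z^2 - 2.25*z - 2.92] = 9.33*z^2 - 5.06*z - 2.25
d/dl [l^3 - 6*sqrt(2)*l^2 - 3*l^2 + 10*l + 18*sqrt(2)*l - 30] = 3*l^2 - 12*sqrt(2)*l - 6*l + 10 + 18*sqrt(2)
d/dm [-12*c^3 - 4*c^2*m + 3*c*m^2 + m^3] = -4*c^2 + 6*c*m + 3*m^2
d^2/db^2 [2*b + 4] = 0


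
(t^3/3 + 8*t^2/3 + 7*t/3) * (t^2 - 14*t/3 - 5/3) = t^5/3 + 10*t^4/9 - 32*t^3/3 - 46*t^2/3 - 35*t/9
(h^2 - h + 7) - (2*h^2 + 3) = -h^2 - h + 4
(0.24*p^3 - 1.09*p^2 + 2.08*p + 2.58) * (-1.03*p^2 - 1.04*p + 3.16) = -0.2472*p^5 + 0.8731*p^4 - 0.2504*p^3 - 8.265*p^2 + 3.8896*p + 8.1528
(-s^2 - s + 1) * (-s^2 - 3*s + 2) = s^4 + 4*s^3 - 5*s + 2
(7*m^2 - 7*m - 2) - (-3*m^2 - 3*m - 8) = 10*m^2 - 4*m + 6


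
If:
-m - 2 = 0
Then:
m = -2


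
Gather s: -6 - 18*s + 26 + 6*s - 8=12 - 12*s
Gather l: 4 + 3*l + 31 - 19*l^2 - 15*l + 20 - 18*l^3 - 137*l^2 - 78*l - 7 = -18*l^3 - 156*l^2 - 90*l + 48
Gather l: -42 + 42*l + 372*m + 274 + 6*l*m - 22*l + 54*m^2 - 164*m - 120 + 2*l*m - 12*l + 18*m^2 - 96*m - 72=l*(8*m + 8) + 72*m^2 + 112*m + 40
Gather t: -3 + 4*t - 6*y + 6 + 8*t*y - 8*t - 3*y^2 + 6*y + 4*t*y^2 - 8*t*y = t*(4*y^2 - 4) - 3*y^2 + 3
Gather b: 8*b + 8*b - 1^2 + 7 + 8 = 16*b + 14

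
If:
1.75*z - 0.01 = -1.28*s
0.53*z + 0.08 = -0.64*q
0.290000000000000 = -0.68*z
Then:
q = 0.23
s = 0.59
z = -0.43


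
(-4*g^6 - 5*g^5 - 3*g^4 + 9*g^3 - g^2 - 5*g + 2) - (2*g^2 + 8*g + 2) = -4*g^6 - 5*g^5 - 3*g^4 + 9*g^3 - 3*g^2 - 13*g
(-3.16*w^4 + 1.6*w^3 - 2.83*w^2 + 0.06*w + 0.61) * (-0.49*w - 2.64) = 1.5484*w^5 + 7.5584*w^4 - 2.8373*w^3 + 7.4418*w^2 - 0.4573*w - 1.6104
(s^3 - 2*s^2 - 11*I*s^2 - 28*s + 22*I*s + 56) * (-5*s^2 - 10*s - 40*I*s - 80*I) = -5*s^5 + 15*I*s^4 - 280*s^3 + 1060*I*s^2 + 1200*s - 4480*I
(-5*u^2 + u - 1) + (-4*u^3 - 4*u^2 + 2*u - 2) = -4*u^3 - 9*u^2 + 3*u - 3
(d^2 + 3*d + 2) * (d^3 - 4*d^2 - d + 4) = d^5 - d^4 - 11*d^3 - 7*d^2 + 10*d + 8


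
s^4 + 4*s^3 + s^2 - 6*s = s*(s - 1)*(s + 2)*(s + 3)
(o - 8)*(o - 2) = o^2 - 10*o + 16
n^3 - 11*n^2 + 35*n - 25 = (n - 5)^2*(n - 1)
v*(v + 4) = v^2 + 4*v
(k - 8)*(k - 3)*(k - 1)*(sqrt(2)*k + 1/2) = sqrt(2)*k^4 - 12*sqrt(2)*k^3 + k^3/2 - 6*k^2 + 35*sqrt(2)*k^2 - 24*sqrt(2)*k + 35*k/2 - 12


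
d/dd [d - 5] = 1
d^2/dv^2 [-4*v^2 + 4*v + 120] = -8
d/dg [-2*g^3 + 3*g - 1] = 3 - 6*g^2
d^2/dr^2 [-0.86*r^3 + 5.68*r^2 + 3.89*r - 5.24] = 11.36 - 5.16*r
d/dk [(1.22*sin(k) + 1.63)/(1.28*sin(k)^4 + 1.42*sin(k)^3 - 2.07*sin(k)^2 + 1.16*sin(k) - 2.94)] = (-4.6848*sin(k)^4 - 11.8104*sin(k)^3 - 4.4184*sin(k)^2 + 6.7482*sin(k) - 5.4776)*cos(k)/(1.6384*sin(k)^8 + 3.6352*sin(k)^7 - 3.2828*sin(k)^6 - 2.9092*sin(k)^5 + 0.0528999999999993*sin(k)^4 - 13.152*sin(k)^3 + 13.5172*sin(k)^2 - 6.8208*sin(k) + 8.6436)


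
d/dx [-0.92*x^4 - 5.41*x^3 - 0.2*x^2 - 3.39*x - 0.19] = -3.68*x^3 - 16.23*x^2 - 0.4*x - 3.39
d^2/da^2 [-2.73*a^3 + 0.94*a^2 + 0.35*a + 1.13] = 1.88 - 16.38*a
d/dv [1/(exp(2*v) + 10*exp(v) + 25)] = 2*(-exp(v) - 5)*exp(v)/(exp(2*v) + 10*exp(v) + 25)^2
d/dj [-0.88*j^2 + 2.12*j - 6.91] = 2.12 - 1.76*j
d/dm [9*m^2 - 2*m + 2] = 18*m - 2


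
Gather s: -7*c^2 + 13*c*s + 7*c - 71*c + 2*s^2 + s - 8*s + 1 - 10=-7*c^2 - 64*c + 2*s^2 + s*(13*c - 7) - 9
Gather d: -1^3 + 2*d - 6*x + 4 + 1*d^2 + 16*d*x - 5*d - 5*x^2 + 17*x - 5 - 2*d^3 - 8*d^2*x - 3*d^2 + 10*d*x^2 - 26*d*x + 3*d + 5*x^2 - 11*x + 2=-2*d^3 + d^2*(-8*x - 2) + d*(10*x^2 - 10*x)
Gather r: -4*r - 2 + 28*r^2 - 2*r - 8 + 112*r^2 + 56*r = 140*r^2 + 50*r - 10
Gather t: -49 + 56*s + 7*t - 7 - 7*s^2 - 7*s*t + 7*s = -7*s^2 + 63*s + t*(7 - 7*s) - 56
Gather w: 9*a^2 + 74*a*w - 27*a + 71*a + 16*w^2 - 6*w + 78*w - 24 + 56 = 9*a^2 + 44*a + 16*w^2 + w*(74*a + 72) + 32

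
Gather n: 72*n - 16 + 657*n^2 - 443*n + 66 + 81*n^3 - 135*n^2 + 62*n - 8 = 81*n^3 + 522*n^2 - 309*n + 42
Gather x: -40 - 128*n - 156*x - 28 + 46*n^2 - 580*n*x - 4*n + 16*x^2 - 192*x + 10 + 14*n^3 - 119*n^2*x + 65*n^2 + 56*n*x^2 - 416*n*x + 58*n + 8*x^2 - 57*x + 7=14*n^3 + 111*n^2 - 74*n + x^2*(56*n + 24) + x*(-119*n^2 - 996*n - 405) - 51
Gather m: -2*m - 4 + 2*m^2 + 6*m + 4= 2*m^2 + 4*m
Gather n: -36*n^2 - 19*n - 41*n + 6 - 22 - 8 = -36*n^2 - 60*n - 24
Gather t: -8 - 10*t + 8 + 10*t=0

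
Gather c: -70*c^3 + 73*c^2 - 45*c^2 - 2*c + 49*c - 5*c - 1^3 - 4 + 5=-70*c^3 + 28*c^2 + 42*c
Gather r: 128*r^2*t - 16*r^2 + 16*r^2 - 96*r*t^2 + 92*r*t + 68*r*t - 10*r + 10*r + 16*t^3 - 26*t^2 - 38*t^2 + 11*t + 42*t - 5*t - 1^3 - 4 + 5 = 128*r^2*t + r*(-96*t^2 + 160*t) + 16*t^3 - 64*t^2 + 48*t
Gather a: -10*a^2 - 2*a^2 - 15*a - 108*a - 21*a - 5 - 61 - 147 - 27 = -12*a^2 - 144*a - 240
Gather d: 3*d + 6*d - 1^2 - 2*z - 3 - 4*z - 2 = 9*d - 6*z - 6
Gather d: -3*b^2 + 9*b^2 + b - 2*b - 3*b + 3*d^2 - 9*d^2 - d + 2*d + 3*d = 6*b^2 - 4*b - 6*d^2 + 4*d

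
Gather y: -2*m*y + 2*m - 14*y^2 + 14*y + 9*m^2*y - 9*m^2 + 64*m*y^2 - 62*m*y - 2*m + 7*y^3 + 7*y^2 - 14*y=-9*m^2 + 7*y^3 + y^2*(64*m - 7) + y*(9*m^2 - 64*m)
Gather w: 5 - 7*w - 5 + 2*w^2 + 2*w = 2*w^2 - 5*w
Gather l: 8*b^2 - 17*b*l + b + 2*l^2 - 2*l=8*b^2 + b + 2*l^2 + l*(-17*b - 2)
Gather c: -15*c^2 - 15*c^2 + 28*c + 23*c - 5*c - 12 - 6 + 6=-30*c^2 + 46*c - 12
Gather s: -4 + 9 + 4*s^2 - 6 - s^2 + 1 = 3*s^2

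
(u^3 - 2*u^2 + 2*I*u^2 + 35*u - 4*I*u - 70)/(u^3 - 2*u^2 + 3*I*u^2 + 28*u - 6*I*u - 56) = (u - 5*I)/(u - 4*I)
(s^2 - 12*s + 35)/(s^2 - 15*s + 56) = (s - 5)/(s - 8)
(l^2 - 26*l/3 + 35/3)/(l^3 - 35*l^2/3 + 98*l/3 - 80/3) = (l - 7)/(l^2 - 10*l + 16)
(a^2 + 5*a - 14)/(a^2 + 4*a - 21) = (a - 2)/(a - 3)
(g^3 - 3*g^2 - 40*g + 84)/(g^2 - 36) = (g^2 - 9*g + 14)/(g - 6)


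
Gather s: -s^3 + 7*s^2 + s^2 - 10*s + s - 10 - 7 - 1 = -s^3 + 8*s^2 - 9*s - 18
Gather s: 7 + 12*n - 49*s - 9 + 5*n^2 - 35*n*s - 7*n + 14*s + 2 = 5*n^2 + 5*n + s*(-35*n - 35)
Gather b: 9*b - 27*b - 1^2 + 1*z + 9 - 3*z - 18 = -18*b - 2*z - 10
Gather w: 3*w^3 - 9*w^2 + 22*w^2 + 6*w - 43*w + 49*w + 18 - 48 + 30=3*w^3 + 13*w^2 + 12*w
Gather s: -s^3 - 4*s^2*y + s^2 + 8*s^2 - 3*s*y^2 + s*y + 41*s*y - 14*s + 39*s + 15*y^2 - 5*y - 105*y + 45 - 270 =-s^3 + s^2*(9 - 4*y) + s*(-3*y^2 + 42*y + 25) + 15*y^2 - 110*y - 225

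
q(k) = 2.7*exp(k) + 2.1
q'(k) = 2.7*exp(k)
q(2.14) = 25.05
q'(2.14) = 22.95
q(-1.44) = 2.74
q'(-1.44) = 0.64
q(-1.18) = 2.93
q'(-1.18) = 0.83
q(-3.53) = 2.18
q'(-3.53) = 0.08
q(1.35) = 12.52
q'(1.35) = 10.42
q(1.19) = 10.98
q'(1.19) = 8.88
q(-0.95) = 3.14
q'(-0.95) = 1.04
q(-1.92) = 2.50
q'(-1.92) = 0.40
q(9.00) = 21880.43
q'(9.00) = 21878.33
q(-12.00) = 2.10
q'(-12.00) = 0.00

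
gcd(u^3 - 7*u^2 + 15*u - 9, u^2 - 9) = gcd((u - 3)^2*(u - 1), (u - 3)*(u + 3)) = u - 3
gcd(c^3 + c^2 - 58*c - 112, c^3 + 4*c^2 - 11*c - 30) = c + 2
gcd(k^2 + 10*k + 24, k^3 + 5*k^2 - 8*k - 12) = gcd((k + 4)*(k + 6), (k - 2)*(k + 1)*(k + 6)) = k + 6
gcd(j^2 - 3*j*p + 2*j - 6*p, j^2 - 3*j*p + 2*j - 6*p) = -j^2 + 3*j*p - 2*j + 6*p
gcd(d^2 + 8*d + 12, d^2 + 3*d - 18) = d + 6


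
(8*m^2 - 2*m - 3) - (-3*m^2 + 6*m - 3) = 11*m^2 - 8*m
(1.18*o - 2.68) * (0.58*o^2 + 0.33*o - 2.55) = 0.6844*o^3 - 1.165*o^2 - 3.8934*o + 6.834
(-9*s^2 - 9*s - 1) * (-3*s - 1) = 27*s^3 + 36*s^2 + 12*s + 1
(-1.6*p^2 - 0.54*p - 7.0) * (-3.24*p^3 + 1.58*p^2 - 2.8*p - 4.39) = 5.184*p^5 - 0.7784*p^4 + 26.3068*p^3 - 2.524*p^2 + 21.9706*p + 30.73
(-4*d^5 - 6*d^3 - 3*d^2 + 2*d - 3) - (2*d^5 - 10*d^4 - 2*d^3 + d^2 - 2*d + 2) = -6*d^5 + 10*d^4 - 4*d^3 - 4*d^2 + 4*d - 5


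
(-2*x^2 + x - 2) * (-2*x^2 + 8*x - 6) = 4*x^4 - 18*x^3 + 24*x^2 - 22*x + 12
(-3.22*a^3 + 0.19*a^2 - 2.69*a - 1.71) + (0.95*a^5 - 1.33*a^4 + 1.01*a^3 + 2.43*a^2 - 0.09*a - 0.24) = 0.95*a^5 - 1.33*a^4 - 2.21*a^3 + 2.62*a^2 - 2.78*a - 1.95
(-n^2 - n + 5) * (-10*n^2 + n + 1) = 10*n^4 + 9*n^3 - 52*n^2 + 4*n + 5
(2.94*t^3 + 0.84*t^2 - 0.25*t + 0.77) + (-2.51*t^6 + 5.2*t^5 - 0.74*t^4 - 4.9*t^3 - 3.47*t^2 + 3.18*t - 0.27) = -2.51*t^6 + 5.2*t^5 - 0.74*t^4 - 1.96*t^3 - 2.63*t^2 + 2.93*t + 0.5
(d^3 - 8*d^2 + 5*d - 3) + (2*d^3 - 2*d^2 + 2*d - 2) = 3*d^3 - 10*d^2 + 7*d - 5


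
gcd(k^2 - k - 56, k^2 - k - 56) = k^2 - k - 56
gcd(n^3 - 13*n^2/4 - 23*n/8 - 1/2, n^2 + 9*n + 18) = 1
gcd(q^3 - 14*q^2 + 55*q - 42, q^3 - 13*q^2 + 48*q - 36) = q^2 - 7*q + 6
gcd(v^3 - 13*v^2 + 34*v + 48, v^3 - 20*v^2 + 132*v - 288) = v^2 - 14*v + 48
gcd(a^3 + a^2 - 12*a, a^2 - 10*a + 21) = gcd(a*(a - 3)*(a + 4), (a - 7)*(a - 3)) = a - 3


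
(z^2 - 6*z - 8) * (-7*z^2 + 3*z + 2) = -7*z^4 + 45*z^3 + 40*z^2 - 36*z - 16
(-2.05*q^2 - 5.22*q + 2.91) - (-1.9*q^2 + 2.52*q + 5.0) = -0.15*q^2 - 7.74*q - 2.09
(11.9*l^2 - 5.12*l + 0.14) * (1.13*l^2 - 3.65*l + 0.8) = 13.447*l^4 - 49.2206*l^3 + 28.3662*l^2 - 4.607*l + 0.112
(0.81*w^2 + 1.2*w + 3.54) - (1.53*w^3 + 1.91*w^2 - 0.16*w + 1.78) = -1.53*w^3 - 1.1*w^2 + 1.36*w + 1.76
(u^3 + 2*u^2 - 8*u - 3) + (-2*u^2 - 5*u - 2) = u^3 - 13*u - 5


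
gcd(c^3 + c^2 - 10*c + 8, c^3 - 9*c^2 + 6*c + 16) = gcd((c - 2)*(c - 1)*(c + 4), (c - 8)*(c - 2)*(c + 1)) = c - 2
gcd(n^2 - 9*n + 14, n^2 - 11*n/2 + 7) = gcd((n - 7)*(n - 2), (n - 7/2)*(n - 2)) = n - 2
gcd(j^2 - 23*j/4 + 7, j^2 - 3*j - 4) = j - 4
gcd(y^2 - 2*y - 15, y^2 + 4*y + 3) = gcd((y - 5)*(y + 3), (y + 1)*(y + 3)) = y + 3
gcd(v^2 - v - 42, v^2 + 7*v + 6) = v + 6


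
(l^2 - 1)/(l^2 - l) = (l + 1)/l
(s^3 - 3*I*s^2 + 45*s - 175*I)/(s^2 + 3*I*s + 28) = (s^2 - 10*I*s - 25)/(s - 4*I)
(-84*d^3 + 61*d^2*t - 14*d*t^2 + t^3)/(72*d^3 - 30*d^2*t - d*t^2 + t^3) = (-7*d + t)/(6*d + t)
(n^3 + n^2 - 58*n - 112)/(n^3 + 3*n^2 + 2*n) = (n^2 - n - 56)/(n*(n + 1))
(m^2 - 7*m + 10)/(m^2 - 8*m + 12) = (m - 5)/(m - 6)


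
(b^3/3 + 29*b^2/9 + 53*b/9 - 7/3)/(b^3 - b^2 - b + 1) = (3*b^3 + 29*b^2 + 53*b - 21)/(9*(b^3 - b^2 - b + 1))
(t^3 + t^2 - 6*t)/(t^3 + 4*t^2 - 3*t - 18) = t/(t + 3)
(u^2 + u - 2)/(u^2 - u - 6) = (u - 1)/(u - 3)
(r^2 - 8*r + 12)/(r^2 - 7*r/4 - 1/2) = 4*(r - 6)/(4*r + 1)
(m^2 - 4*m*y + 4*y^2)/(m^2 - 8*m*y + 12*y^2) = (-m + 2*y)/(-m + 6*y)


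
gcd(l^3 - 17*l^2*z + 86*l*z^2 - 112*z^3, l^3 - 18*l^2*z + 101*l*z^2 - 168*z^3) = l^2 - 15*l*z + 56*z^2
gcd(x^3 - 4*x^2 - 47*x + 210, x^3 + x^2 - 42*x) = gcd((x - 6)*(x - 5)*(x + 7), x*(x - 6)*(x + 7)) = x^2 + x - 42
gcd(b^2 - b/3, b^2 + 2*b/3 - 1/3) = b - 1/3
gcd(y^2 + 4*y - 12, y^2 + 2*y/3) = 1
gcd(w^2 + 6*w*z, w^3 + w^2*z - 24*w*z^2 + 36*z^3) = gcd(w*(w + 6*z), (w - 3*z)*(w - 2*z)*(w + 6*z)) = w + 6*z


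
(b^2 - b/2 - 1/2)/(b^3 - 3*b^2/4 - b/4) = 2*(2*b + 1)/(b*(4*b + 1))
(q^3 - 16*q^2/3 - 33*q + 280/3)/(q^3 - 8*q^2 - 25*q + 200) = (q - 7/3)/(q - 5)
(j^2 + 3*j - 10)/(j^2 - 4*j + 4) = (j + 5)/(j - 2)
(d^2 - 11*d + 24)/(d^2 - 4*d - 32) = (d - 3)/(d + 4)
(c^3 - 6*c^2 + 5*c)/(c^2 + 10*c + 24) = c*(c^2 - 6*c + 5)/(c^2 + 10*c + 24)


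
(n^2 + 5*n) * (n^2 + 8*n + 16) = n^4 + 13*n^3 + 56*n^2 + 80*n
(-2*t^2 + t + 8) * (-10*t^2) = 20*t^4 - 10*t^3 - 80*t^2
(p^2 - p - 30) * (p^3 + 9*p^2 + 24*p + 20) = p^5 + 8*p^4 - 15*p^3 - 274*p^2 - 740*p - 600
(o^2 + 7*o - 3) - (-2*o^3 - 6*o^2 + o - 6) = 2*o^3 + 7*o^2 + 6*o + 3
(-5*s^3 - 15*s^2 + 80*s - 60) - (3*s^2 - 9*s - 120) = -5*s^3 - 18*s^2 + 89*s + 60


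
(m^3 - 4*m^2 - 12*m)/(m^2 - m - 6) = m*(m - 6)/(m - 3)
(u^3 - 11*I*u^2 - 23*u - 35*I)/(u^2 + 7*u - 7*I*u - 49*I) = (u^2 - 4*I*u + 5)/(u + 7)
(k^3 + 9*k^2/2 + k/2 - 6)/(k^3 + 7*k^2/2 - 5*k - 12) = (k - 1)/(k - 2)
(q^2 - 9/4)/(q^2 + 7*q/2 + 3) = (q - 3/2)/(q + 2)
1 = 1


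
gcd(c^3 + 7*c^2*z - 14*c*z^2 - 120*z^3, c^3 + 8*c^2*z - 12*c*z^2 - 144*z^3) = -c^2 - 2*c*z + 24*z^2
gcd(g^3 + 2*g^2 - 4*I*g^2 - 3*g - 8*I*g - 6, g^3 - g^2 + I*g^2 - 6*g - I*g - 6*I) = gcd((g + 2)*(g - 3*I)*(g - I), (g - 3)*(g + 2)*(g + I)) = g + 2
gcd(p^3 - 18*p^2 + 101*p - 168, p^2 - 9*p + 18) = p - 3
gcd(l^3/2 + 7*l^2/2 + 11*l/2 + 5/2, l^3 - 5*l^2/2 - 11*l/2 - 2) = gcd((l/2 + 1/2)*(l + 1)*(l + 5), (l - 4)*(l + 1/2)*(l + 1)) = l + 1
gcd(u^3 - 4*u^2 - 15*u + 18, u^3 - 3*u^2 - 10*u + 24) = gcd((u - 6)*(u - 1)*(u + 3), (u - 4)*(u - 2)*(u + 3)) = u + 3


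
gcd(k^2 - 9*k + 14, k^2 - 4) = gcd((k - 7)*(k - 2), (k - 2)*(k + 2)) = k - 2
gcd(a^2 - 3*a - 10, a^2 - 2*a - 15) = a - 5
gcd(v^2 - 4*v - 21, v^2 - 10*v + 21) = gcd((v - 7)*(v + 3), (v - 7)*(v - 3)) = v - 7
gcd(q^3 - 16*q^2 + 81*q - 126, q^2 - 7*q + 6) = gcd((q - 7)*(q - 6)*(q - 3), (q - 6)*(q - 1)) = q - 6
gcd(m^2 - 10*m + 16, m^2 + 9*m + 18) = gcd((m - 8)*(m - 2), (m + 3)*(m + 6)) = 1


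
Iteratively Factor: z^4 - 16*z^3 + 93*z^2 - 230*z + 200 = (z - 2)*(z^3 - 14*z^2 + 65*z - 100) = (z - 5)*(z - 2)*(z^2 - 9*z + 20) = (z - 5)^2*(z - 2)*(z - 4)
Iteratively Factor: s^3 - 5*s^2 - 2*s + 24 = (s - 3)*(s^2 - 2*s - 8) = (s - 4)*(s - 3)*(s + 2)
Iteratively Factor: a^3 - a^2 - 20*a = (a + 4)*(a^2 - 5*a) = a*(a + 4)*(a - 5)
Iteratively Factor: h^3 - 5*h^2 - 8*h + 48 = (h + 3)*(h^2 - 8*h + 16) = (h - 4)*(h + 3)*(h - 4)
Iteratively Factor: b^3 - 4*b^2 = (b - 4)*(b^2) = b*(b - 4)*(b)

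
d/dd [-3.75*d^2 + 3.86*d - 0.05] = 3.86 - 7.5*d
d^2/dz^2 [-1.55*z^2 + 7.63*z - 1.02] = -3.10000000000000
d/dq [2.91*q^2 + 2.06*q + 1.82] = 5.82*q + 2.06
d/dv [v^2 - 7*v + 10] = 2*v - 7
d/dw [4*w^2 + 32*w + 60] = 8*w + 32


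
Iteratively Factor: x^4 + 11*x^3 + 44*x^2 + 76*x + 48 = (x + 3)*(x^3 + 8*x^2 + 20*x + 16) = (x + 2)*(x + 3)*(x^2 + 6*x + 8) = (x + 2)^2*(x + 3)*(x + 4)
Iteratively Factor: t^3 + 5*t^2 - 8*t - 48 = (t - 3)*(t^2 + 8*t + 16) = (t - 3)*(t + 4)*(t + 4)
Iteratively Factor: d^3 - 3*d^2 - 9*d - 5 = (d - 5)*(d^2 + 2*d + 1) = (d - 5)*(d + 1)*(d + 1)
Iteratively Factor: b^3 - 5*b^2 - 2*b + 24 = (b + 2)*(b^2 - 7*b + 12) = (b - 4)*(b + 2)*(b - 3)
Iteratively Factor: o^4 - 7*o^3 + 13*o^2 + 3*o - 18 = (o + 1)*(o^3 - 8*o^2 + 21*o - 18) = (o - 3)*(o + 1)*(o^2 - 5*o + 6) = (o - 3)*(o - 2)*(o + 1)*(o - 3)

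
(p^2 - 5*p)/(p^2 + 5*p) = (p - 5)/(p + 5)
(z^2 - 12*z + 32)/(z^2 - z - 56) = (z - 4)/(z + 7)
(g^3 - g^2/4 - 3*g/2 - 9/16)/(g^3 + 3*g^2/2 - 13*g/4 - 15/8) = (4*g + 3)/(2*(2*g + 5))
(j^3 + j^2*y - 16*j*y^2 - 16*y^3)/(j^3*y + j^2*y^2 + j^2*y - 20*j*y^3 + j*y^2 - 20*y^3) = (j^2 + 5*j*y + 4*y^2)/(y*(j^2 + 5*j*y + j + 5*y))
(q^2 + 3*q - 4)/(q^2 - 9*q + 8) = (q + 4)/(q - 8)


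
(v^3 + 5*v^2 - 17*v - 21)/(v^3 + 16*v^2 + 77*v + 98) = (v^2 - 2*v - 3)/(v^2 + 9*v + 14)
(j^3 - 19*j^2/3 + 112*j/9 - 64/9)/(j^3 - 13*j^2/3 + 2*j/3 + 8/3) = (9*j^2 - 48*j + 64)/(3*(3*j^2 - 10*j - 8))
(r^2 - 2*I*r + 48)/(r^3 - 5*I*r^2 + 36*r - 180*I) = (r - 8*I)/(r^2 - 11*I*r - 30)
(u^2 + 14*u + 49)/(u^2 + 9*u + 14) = (u + 7)/(u + 2)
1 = 1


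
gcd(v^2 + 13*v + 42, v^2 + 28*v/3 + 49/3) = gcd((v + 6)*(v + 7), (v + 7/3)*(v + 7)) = v + 7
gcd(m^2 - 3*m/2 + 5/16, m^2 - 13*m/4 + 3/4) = m - 1/4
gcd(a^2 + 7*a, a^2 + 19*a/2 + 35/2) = a + 7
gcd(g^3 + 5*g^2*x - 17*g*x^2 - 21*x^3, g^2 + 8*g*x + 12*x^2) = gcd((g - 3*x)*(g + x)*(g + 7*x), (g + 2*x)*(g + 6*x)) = 1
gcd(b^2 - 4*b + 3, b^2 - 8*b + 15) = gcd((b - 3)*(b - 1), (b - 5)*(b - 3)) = b - 3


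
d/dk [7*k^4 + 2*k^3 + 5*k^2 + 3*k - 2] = 28*k^3 + 6*k^2 + 10*k + 3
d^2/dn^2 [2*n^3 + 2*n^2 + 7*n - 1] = 12*n + 4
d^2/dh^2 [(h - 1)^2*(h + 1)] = 6*h - 2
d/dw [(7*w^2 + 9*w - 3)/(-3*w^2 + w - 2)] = (34*w^2 - 46*w - 15)/(9*w^4 - 6*w^3 + 13*w^2 - 4*w + 4)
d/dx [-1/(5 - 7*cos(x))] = 7*sin(x)/(7*cos(x) - 5)^2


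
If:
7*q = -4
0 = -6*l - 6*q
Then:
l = 4/7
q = -4/7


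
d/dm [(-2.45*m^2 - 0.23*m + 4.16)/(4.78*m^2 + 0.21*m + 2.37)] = (0.5849*m^2 - 51.3826*m - 1.4187)/(22.8484*m^4 + 2.0076*m^3 + 22.7013*m^2 + 0.9954*m + 5.6169)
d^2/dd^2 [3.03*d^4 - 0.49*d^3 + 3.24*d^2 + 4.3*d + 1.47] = 36.36*d^2 - 2.94*d + 6.48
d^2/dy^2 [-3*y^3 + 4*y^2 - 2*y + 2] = 8 - 18*y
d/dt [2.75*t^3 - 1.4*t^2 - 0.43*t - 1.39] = 8.25*t^2 - 2.8*t - 0.43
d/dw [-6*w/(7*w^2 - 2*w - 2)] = 6*(7*w^2 + 2)/(49*w^4 - 28*w^3 - 24*w^2 + 8*w + 4)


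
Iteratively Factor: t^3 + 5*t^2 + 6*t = (t + 3)*(t^2 + 2*t) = t*(t + 3)*(t + 2)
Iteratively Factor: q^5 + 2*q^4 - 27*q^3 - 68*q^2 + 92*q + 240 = (q + 4)*(q^4 - 2*q^3 - 19*q^2 + 8*q + 60) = (q - 5)*(q + 4)*(q^3 + 3*q^2 - 4*q - 12) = (q - 5)*(q + 2)*(q + 4)*(q^2 + q - 6) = (q - 5)*(q + 2)*(q + 3)*(q + 4)*(q - 2)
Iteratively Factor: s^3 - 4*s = (s - 2)*(s^2 + 2*s) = (s - 2)*(s + 2)*(s)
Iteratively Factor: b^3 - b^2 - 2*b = (b - 2)*(b^2 + b) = (b - 2)*(b + 1)*(b)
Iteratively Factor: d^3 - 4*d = (d + 2)*(d^2 - 2*d) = (d - 2)*(d + 2)*(d)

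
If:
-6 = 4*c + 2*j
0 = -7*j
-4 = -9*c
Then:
No Solution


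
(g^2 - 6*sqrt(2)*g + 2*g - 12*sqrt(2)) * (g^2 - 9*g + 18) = g^4 - 6*sqrt(2)*g^3 - 7*g^3 + 42*sqrt(2)*g^2 + 36*g - 216*sqrt(2)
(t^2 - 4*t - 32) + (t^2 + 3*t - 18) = 2*t^2 - t - 50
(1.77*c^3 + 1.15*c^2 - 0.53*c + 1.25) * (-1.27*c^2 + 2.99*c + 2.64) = -2.2479*c^5 + 3.8318*c^4 + 8.7844*c^3 - 0.1362*c^2 + 2.3383*c + 3.3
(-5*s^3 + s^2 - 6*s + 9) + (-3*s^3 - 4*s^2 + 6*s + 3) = -8*s^3 - 3*s^2 + 12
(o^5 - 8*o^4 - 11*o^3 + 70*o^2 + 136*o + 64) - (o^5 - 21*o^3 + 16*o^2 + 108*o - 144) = -8*o^4 + 10*o^3 + 54*o^2 + 28*o + 208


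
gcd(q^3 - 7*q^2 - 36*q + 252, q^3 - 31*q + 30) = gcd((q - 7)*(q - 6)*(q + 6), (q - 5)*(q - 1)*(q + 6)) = q + 6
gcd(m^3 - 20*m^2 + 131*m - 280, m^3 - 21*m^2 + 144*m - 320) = m^2 - 13*m + 40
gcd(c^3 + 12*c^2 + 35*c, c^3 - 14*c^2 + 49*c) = c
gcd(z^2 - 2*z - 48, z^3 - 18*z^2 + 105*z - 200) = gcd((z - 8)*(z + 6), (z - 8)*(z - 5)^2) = z - 8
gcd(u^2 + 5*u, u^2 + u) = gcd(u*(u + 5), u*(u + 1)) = u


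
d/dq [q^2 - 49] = 2*q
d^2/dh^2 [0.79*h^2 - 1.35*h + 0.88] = 1.58000000000000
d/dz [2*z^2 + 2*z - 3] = 4*z + 2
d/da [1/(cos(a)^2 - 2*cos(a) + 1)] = 2*sin(a)/(cos(a) - 1)^3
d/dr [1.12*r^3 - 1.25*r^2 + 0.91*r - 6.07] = 3.36*r^2 - 2.5*r + 0.91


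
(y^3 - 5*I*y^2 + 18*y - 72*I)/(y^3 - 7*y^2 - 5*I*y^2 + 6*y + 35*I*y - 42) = (y^2 + I*y + 12)/(y^2 + y*(-7 + I) - 7*I)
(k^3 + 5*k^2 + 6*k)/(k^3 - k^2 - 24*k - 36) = k/(k - 6)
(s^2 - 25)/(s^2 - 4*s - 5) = (s + 5)/(s + 1)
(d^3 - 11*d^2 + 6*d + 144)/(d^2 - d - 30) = (d^2 - 5*d - 24)/(d + 5)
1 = 1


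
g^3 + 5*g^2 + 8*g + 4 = (g + 1)*(g + 2)^2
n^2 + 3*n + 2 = (n + 1)*(n + 2)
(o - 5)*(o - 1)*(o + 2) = o^3 - 4*o^2 - 7*o + 10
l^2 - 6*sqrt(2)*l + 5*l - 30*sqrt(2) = (l + 5)*(l - 6*sqrt(2))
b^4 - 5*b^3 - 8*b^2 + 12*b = b*(b - 6)*(b - 1)*(b + 2)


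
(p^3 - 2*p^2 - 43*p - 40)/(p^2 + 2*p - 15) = (p^2 - 7*p - 8)/(p - 3)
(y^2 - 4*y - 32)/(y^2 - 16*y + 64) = (y + 4)/(y - 8)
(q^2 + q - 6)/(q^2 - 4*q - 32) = (-q^2 - q + 6)/(-q^2 + 4*q + 32)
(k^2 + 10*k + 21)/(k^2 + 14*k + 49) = (k + 3)/(k + 7)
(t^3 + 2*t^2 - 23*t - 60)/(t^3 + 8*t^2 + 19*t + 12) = (t - 5)/(t + 1)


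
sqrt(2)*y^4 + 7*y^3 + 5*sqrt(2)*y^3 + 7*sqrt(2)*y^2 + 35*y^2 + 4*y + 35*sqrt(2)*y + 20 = (y + 5)*(y + sqrt(2))*(y + 2*sqrt(2))*(sqrt(2)*y + 1)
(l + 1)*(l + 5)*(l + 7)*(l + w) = l^4 + l^3*w + 13*l^3 + 13*l^2*w + 47*l^2 + 47*l*w + 35*l + 35*w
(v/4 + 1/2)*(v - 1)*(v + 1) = v^3/4 + v^2/2 - v/4 - 1/2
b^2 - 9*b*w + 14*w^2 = (b - 7*w)*(b - 2*w)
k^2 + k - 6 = (k - 2)*(k + 3)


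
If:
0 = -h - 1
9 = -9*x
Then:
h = -1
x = -1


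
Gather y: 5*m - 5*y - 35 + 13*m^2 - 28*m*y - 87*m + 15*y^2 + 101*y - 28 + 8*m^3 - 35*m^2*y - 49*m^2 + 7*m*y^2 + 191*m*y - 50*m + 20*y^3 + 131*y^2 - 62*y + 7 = 8*m^3 - 36*m^2 - 132*m + 20*y^3 + y^2*(7*m + 146) + y*(-35*m^2 + 163*m + 34) - 56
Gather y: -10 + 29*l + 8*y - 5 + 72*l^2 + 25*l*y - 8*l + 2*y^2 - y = 72*l^2 + 21*l + 2*y^2 + y*(25*l + 7) - 15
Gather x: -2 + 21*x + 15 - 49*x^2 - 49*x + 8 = -49*x^2 - 28*x + 21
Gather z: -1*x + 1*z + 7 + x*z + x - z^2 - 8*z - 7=-z^2 + z*(x - 7)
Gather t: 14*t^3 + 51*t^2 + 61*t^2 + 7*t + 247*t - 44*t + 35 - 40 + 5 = 14*t^3 + 112*t^2 + 210*t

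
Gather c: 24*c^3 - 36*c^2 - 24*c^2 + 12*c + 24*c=24*c^3 - 60*c^2 + 36*c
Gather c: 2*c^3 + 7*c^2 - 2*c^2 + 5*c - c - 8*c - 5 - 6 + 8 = 2*c^3 + 5*c^2 - 4*c - 3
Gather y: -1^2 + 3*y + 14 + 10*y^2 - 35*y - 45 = 10*y^2 - 32*y - 32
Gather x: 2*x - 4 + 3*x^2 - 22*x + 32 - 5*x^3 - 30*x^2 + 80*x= -5*x^3 - 27*x^2 + 60*x + 28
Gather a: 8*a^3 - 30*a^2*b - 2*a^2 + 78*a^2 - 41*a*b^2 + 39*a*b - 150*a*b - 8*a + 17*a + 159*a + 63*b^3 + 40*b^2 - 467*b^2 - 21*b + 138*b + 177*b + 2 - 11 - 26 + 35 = 8*a^3 + a^2*(76 - 30*b) + a*(-41*b^2 - 111*b + 168) + 63*b^3 - 427*b^2 + 294*b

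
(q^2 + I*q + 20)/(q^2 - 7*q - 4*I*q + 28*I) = (q + 5*I)/(q - 7)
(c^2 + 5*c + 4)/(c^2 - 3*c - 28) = (c + 1)/(c - 7)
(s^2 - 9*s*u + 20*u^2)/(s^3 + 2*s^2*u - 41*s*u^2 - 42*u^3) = (s^2 - 9*s*u + 20*u^2)/(s^3 + 2*s^2*u - 41*s*u^2 - 42*u^3)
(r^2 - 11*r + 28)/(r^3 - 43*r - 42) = (r - 4)/(r^2 + 7*r + 6)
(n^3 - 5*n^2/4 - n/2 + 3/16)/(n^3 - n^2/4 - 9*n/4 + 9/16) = (2*n + 1)/(2*n + 3)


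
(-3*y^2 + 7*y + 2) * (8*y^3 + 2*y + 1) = -24*y^5 + 56*y^4 + 10*y^3 + 11*y^2 + 11*y + 2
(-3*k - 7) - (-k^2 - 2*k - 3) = k^2 - k - 4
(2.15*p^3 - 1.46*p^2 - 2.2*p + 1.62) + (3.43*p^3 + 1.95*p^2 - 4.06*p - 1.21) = 5.58*p^3 + 0.49*p^2 - 6.26*p + 0.41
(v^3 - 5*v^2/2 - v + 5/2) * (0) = 0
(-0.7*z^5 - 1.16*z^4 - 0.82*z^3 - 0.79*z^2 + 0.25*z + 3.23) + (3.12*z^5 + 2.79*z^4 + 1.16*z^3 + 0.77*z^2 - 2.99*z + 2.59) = 2.42*z^5 + 1.63*z^4 + 0.34*z^3 - 0.02*z^2 - 2.74*z + 5.82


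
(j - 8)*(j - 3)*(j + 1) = j^3 - 10*j^2 + 13*j + 24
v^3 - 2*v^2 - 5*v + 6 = (v - 3)*(v - 1)*(v + 2)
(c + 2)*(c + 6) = c^2 + 8*c + 12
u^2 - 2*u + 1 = (u - 1)^2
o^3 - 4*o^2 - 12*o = o*(o - 6)*(o + 2)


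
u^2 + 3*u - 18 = (u - 3)*(u + 6)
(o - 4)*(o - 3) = o^2 - 7*o + 12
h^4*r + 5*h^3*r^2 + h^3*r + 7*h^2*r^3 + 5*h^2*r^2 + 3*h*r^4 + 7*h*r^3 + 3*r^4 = (h + r)^2*(h + 3*r)*(h*r + r)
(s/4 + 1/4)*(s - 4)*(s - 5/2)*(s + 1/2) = s^4/4 - 5*s^3/4 + 3*s^2/16 + 47*s/16 + 5/4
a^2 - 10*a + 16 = (a - 8)*(a - 2)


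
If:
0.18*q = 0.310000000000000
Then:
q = 1.72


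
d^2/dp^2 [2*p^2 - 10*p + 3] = 4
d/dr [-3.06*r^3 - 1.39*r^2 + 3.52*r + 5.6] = -9.18*r^2 - 2.78*r + 3.52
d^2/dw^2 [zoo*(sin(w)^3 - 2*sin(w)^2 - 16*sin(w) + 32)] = zoo*sin(w) + zoo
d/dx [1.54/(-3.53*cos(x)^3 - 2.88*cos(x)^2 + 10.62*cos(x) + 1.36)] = (-16.3086*cos(x)^2 - 8.8704*cos(x) + 16.3548)*sin(x)/(3.53*cos(x)^3 + 2.88*cos(x)^2 - 10.62*cos(x) - 1.36)^2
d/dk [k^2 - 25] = 2*k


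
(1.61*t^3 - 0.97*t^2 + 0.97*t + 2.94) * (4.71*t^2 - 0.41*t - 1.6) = 7.5831*t^5 - 5.2288*t^4 + 2.3904*t^3 + 15.0017*t^2 - 2.7574*t - 4.704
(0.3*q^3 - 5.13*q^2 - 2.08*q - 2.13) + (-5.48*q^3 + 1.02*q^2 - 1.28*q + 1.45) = -5.18*q^3 - 4.11*q^2 - 3.36*q - 0.68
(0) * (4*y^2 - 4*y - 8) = 0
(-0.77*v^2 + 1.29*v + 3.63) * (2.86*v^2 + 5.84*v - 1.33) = -2.2022*v^4 - 0.8074*v^3 + 18.9395*v^2 + 19.4835*v - 4.8279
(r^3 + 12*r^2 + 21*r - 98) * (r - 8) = r^4 + 4*r^3 - 75*r^2 - 266*r + 784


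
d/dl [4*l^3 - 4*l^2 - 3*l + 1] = 12*l^2 - 8*l - 3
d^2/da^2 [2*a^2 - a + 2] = 4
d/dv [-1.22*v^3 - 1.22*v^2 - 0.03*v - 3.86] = -3.66*v^2 - 2.44*v - 0.03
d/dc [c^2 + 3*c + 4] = 2*c + 3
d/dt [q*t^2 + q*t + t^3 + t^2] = 2*q*t + q + 3*t^2 + 2*t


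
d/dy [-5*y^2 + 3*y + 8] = 3 - 10*y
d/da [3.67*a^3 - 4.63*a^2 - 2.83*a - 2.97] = 11.01*a^2 - 9.26*a - 2.83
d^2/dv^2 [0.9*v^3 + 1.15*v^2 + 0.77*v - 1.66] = 5.4*v + 2.3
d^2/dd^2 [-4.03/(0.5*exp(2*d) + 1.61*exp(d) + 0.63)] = (-4.03*(1.0*exp(d) + 1.61)*(2.0*exp(d) + 3.22)*exp(d) + (8.06*exp(d) + 6.4883)*(0.5*exp(2*d) + 1.61*exp(d) + 0.63))*exp(d)/(0.5*exp(2*d) + 1.61*exp(d) + 0.63)^3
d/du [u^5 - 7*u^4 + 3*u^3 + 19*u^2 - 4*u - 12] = 5*u^4 - 28*u^3 + 9*u^2 + 38*u - 4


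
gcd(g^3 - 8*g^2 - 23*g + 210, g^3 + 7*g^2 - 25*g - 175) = g + 5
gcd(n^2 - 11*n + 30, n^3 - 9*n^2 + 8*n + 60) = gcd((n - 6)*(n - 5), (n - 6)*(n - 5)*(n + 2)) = n^2 - 11*n + 30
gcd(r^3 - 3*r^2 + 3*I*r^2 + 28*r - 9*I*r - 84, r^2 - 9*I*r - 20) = r - 4*I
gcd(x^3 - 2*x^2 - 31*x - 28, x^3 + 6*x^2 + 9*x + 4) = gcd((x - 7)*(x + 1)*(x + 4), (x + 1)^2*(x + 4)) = x^2 + 5*x + 4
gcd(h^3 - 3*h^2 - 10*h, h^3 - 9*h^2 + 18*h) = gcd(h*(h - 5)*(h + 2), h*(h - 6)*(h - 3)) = h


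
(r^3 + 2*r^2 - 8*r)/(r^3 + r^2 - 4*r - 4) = r*(r + 4)/(r^2 + 3*r + 2)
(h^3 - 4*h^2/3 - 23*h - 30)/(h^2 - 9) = (h^2 - 13*h/3 - 10)/(h - 3)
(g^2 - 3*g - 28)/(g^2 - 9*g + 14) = (g + 4)/(g - 2)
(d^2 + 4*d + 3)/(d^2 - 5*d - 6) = (d + 3)/(d - 6)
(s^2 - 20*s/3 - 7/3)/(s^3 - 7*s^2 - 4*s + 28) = (s + 1/3)/(s^2 - 4)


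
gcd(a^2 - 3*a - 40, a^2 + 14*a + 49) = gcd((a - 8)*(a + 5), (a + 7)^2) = 1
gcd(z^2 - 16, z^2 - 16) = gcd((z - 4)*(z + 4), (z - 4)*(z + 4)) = z^2 - 16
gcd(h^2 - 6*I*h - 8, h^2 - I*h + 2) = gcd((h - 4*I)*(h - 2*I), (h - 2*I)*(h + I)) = h - 2*I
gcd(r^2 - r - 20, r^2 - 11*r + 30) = r - 5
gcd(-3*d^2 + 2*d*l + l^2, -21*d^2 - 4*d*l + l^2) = 3*d + l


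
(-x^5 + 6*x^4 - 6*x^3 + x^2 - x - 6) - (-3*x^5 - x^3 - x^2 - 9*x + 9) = 2*x^5 + 6*x^4 - 5*x^3 + 2*x^2 + 8*x - 15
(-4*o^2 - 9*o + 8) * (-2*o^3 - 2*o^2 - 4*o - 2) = 8*o^5 + 26*o^4 + 18*o^3 + 28*o^2 - 14*o - 16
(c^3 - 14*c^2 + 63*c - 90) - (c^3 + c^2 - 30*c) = -15*c^2 + 93*c - 90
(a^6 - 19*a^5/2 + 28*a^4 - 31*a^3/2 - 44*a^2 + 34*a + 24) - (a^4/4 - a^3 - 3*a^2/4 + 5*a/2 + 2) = a^6 - 19*a^5/2 + 111*a^4/4 - 29*a^3/2 - 173*a^2/4 + 63*a/2 + 22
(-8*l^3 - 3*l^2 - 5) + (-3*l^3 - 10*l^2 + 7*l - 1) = -11*l^3 - 13*l^2 + 7*l - 6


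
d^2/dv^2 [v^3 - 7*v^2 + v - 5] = 6*v - 14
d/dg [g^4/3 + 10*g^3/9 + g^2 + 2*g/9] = 4*g^3/3 + 10*g^2/3 + 2*g + 2/9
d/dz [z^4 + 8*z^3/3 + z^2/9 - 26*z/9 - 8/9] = 4*z^3 + 8*z^2 + 2*z/9 - 26/9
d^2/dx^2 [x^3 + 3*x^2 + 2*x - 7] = 6*x + 6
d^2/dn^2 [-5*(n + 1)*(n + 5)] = -10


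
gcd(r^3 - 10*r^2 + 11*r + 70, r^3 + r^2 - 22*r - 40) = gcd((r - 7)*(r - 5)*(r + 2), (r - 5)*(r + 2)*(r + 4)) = r^2 - 3*r - 10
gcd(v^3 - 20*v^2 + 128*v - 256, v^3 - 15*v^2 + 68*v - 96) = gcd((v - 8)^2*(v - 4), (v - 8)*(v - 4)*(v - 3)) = v^2 - 12*v + 32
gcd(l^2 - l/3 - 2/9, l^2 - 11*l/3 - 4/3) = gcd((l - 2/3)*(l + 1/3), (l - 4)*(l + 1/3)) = l + 1/3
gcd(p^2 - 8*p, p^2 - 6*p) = p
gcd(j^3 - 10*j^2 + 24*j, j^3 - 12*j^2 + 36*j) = j^2 - 6*j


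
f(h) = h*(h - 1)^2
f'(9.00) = 208.00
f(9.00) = 576.00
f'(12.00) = 385.00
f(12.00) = 1452.00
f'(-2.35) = 26.97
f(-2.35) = -26.37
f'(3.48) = 23.41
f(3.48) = 21.40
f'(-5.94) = 130.61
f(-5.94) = -286.09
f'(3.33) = 20.95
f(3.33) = 18.08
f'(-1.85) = 18.67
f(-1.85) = -15.03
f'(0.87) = -0.21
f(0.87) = 0.01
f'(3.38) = 21.75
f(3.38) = 19.15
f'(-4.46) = 78.51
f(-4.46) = -132.96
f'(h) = h*(2*h - 2) + (h - 1)^2 = (h - 1)*(3*h - 1)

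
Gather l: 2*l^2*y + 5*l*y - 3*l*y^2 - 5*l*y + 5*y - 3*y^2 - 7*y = 2*l^2*y - 3*l*y^2 - 3*y^2 - 2*y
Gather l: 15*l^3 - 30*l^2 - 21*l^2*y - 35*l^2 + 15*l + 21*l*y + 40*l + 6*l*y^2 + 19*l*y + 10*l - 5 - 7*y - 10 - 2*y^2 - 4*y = 15*l^3 + l^2*(-21*y - 65) + l*(6*y^2 + 40*y + 65) - 2*y^2 - 11*y - 15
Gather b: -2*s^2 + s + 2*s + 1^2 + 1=-2*s^2 + 3*s + 2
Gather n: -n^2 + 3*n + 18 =-n^2 + 3*n + 18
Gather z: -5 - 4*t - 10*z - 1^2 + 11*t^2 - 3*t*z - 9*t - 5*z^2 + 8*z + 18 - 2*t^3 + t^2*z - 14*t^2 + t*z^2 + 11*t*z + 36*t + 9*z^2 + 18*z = -2*t^3 - 3*t^2 + 23*t + z^2*(t + 4) + z*(t^2 + 8*t + 16) + 12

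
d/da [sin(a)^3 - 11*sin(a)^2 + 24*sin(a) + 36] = (3*sin(a)^2 - 22*sin(a) + 24)*cos(a)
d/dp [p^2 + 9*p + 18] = 2*p + 9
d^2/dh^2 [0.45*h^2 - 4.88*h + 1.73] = 0.900000000000000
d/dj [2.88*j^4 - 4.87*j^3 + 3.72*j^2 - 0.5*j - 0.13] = 11.52*j^3 - 14.61*j^2 + 7.44*j - 0.5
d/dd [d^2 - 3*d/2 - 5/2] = 2*d - 3/2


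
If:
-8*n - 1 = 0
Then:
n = -1/8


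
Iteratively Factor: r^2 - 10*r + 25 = (r - 5)*(r - 5)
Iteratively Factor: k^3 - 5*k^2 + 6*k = (k)*(k^2 - 5*k + 6) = k*(k - 3)*(k - 2)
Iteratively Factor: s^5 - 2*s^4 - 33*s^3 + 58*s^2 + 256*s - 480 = (s - 2)*(s^4 - 33*s^2 - 8*s + 240) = (s - 5)*(s - 2)*(s^3 + 5*s^2 - 8*s - 48) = (s - 5)*(s - 2)*(s + 4)*(s^2 + s - 12) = (s - 5)*(s - 3)*(s - 2)*(s + 4)*(s + 4)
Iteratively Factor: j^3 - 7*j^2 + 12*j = (j - 3)*(j^2 - 4*j) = j*(j - 3)*(j - 4)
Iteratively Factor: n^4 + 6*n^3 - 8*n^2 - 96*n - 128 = (n - 4)*(n^3 + 10*n^2 + 32*n + 32) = (n - 4)*(n + 2)*(n^2 + 8*n + 16) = (n - 4)*(n + 2)*(n + 4)*(n + 4)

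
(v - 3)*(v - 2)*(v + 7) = v^3 + 2*v^2 - 29*v + 42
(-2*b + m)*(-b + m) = 2*b^2 - 3*b*m + m^2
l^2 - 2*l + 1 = (l - 1)^2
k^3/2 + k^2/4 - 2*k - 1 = (k/2 + 1)*(k - 2)*(k + 1/2)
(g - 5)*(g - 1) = g^2 - 6*g + 5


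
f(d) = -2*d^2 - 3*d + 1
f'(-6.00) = 21.00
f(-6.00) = -53.00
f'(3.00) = -15.00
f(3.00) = -26.00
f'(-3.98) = 12.92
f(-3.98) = -18.74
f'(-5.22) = 17.88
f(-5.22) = -37.84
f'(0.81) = -6.24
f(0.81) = -2.74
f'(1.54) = -9.16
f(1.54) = -8.36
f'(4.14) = -19.56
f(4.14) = -45.70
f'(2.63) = -13.52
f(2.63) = -20.72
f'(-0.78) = 0.12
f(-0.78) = 2.12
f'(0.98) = -6.92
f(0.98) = -3.86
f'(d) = -4*d - 3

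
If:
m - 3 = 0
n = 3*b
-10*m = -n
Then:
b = 10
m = 3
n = 30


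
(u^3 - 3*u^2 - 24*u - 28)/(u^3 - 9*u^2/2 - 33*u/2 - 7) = 2*(u + 2)/(2*u + 1)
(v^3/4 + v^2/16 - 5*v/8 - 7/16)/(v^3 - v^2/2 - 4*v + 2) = (4*v^3 + v^2 - 10*v - 7)/(8*(2*v^3 - v^2 - 8*v + 4))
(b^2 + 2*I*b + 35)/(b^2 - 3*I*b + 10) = (b + 7*I)/(b + 2*I)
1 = 1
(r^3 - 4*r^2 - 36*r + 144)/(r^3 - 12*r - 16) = (r^2 - 36)/(r^2 + 4*r + 4)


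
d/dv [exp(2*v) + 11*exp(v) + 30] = (2*exp(v) + 11)*exp(v)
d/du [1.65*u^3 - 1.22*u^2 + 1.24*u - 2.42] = 4.95*u^2 - 2.44*u + 1.24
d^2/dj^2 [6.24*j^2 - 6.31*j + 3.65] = 12.4800000000000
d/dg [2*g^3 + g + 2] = 6*g^2 + 1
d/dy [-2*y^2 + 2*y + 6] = 2 - 4*y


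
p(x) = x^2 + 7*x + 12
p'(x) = 2*x + 7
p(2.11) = 31.22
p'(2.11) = 11.22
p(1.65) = 26.27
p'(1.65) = 10.30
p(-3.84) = -0.13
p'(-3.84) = -0.68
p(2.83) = 39.82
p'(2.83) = 12.66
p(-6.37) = 7.99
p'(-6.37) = -5.74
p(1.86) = 28.48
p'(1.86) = 10.72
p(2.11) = 31.22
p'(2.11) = 11.22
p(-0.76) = 7.26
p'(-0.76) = 5.48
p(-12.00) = 72.00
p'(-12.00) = -17.00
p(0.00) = 12.00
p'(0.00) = 7.00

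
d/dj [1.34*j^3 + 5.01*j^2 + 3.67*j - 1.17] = 4.02*j^2 + 10.02*j + 3.67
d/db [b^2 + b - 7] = 2*b + 1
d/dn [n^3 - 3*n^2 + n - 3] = 3*n^2 - 6*n + 1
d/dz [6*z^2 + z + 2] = 12*z + 1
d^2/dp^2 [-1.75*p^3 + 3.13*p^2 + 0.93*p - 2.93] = 6.26 - 10.5*p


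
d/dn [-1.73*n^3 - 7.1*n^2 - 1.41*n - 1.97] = -5.19*n^2 - 14.2*n - 1.41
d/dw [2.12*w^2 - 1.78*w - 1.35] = 4.24*w - 1.78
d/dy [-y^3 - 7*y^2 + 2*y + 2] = -3*y^2 - 14*y + 2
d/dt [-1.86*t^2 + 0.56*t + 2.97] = 0.56 - 3.72*t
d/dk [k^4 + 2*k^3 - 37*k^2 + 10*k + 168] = 4*k^3 + 6*k^2 - 74*k + 10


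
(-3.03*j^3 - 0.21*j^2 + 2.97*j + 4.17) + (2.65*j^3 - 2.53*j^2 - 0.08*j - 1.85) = -0.38*j^3 - 2.74*j^2 + 2.89*j + 2.32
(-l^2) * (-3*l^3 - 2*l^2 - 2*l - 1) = 3*l^5 + 2*l^4 + 2*l^3 + l^2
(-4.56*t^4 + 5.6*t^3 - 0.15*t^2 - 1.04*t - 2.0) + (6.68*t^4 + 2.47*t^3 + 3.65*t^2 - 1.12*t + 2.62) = 2.12*t^4 + 8.07*t^3 + 3.5*t^2 - 2.16*t + 0.62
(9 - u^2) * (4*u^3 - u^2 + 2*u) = -4*u^5 + u^4 + 34*u^3 - 9*u^2 + 18*u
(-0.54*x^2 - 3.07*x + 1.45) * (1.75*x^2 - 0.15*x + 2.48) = -0.945*x^4 - 5.2915*x^3 + 1.6588*x^2 - 7.8311*x + 3.596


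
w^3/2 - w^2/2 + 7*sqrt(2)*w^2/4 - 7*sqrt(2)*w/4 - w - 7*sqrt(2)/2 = (w/2 + 1/2)*(w - 2)*(w + 7*sqrt(2)/2)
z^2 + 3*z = z*(z + 3)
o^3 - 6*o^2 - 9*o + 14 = (o - 7)*(o - 1)*(o + 2)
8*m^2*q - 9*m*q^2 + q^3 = q*(-8*m + q)*(-m + q)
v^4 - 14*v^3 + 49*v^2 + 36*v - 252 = (v - 7)*(v - 6)*(v - 3)*(v + 2)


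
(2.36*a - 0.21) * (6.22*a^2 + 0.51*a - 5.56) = 14.6792*a^3 - 0.1026*a^2 - 13.2287*a + 1.1676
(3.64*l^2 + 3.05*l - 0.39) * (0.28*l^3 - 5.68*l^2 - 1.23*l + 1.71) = 1.0192*l^5 - 19.8212*l^4 - 21.9104*l^3 + 4.6881*l^2 + 5.6952*l - 0.6669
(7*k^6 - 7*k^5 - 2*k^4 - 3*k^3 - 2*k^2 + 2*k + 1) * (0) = 0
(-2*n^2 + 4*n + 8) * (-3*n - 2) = 6*n^3 - 8*n^2 - 32*n - 16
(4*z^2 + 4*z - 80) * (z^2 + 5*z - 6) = 4*z^4 + 24*z^3 - 84*z^2 - 424*z + 480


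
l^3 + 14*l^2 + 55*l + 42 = (l + 1)*(l + 6)*(l + 7)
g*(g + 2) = g^2 + 2*g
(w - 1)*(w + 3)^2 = w^3 + 5*w^2 + 3*w - 9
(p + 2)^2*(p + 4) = p^3 + 8*p^2 + 20*p + 16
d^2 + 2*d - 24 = (d - 4)*(d + 6)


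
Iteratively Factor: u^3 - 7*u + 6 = (u + 3)*(u^2 - 3*u + 2) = (u - 1)*(u + 3)*(u - 2)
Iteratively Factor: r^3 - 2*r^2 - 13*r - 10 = (r + 2)*(r^2 - 4*r - 5) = (r + 1)*(r + 2)*(r - 5)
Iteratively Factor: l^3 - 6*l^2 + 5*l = (l - 5)*(l^2 - l) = (l - 5)*(l - 1)*(l)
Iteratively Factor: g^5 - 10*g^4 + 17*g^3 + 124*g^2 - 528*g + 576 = (g + 4)*(g^4 - 14*g^3 + 73*g^2 - 168*g + 144) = (g - 3)*(g + 4)*(g^3 - 11*g^2 + 40*g - 48) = (g - 4)*(g - 3)*(g + 4)*(g^2 - 7*g + 12) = (g - 4)*(g - 3)^2*(g + 4)*(g - 4)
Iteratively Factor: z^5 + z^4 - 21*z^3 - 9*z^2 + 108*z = (z + 4)*(z^4 - 3*z^3 - 9*z^2 + 27*z) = (z - 3)*(z + 4)*(z^3 - 9*z) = z*(z - 3)*(z + 4)*(z^2 - 9) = z*(z - 3)^2*(z + 4)*(z + 3)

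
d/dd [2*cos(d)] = -2*sin(d)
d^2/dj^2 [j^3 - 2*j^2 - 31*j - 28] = 6*j - 4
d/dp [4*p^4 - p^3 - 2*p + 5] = 16*p^3 - 3*p^2 - 2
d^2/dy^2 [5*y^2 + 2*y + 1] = 10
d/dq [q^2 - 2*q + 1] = 2*q - 2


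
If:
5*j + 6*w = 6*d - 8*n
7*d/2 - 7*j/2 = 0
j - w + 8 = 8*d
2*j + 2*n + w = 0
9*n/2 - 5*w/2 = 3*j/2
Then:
No Solution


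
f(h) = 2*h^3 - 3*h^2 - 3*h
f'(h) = 6*h^2 - 6*h - 3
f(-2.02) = -22.67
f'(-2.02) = 33.60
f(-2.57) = -46.05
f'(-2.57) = 52.05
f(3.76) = 52.62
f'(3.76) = 59.27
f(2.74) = 10.40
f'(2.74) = 25.61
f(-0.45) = 0.56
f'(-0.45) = 0.92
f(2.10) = -1.01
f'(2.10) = 10.86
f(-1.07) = -2.67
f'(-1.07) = 10.29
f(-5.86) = -487.90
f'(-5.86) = 238.20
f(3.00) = 18.00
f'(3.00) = 33.00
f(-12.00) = -3852.00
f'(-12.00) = 933.00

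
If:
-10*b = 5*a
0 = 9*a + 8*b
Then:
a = 0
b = 0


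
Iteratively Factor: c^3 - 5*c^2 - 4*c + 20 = (c + 2)*(c^2 - 7*c + 10) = (c - 2)*(c + 2)*(c - 5)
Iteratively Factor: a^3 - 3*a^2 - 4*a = (a)*(a^2 - 3*a - 4) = a*(a - 4)*(a + 1)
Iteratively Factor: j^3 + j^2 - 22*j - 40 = (j - 5)*(j^2 + 6*j + 8) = (j - 5)*(j + 4)*(j + 2)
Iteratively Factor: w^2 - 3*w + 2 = (w - 2)*(w - 1)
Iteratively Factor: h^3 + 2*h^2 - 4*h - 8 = (h - 2)*(h^2 + 4*h + 4) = (h - 2)*(h + 2)*(h + 2)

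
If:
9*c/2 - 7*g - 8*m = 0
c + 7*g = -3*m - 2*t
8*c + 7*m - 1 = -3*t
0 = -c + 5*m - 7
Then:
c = -386/53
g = -1713/371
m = -3/53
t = 1054/53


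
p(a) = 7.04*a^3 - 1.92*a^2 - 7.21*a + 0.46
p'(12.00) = 2987.99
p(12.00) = 11802.58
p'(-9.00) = 1738.07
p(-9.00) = -5222.33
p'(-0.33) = -3.64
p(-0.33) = 2.38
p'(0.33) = -6.18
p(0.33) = -1.88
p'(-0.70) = 5.83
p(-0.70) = 2.15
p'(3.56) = 246.79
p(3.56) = 268.09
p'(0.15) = -7.31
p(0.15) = -0.64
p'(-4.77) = 491.65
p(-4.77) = -772.89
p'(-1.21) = 28.36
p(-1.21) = -6.10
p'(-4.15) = 372.47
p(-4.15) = -505.86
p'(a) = 21.12*a^2 - 3.84*a - 7.21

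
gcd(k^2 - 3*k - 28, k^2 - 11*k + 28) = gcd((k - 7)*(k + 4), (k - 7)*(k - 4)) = k - 7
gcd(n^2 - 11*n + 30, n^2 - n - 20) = n - 5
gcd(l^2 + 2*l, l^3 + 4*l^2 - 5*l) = l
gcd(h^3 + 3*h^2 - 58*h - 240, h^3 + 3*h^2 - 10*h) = h + 5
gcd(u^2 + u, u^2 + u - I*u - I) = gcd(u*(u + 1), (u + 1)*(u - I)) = u + 1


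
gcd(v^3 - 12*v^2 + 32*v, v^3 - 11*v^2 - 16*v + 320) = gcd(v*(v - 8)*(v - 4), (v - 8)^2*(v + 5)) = v - 8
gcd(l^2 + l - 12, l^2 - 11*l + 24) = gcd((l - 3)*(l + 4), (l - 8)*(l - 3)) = l - 3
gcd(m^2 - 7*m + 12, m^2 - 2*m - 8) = m - 4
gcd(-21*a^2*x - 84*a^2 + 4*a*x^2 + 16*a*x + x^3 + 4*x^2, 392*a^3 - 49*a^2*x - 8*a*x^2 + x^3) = 7*a + x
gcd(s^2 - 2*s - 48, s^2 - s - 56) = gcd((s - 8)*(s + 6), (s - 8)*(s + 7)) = s - 8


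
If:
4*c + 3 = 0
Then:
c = -3/4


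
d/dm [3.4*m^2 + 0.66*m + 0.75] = 6.8*m + 0.66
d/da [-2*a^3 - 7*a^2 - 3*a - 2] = -6*a^2 - 14*a - 3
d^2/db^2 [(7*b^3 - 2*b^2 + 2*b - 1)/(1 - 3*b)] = 2*(-63*b^3 + 63*b^2 - 21*b + 5)/(27*b^3 - 27*b^2 + 9*b - 1)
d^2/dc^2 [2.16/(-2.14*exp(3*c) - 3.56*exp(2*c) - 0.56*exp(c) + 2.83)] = (-2.16*(6.42*exp(2*c) + 7.12*exp(c) + 0.56)*(12.84*exp(2*c) + 14.24*exp(c) + 1.12)*exp(c) + (41.6016*exp(2*c) + 30.7584*exp(c) + 1.2096)*(2.14*exp(3*c) + 3.56*exp(2*c) + 0.56*exp(c) - 2.83))*exp(c)/(2.14*exp(3*c) + 3.56*exp(2*c) + 0.56*exp(c) - 2.83)^3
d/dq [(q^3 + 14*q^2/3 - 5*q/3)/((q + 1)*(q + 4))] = (3*q^4 + 30*q^3 + 111*q^2 + 112*q - 20)/(3*(q^4 + 10*q^3 + 33*q^2 + 40*q + 16))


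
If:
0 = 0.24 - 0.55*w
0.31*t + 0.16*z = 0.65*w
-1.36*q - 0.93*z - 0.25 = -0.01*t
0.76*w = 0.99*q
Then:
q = 0.33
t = 1.30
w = 0.44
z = -0.74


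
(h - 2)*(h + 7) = h^2 + 5*h - 14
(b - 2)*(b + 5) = b^2 + 3*b - 10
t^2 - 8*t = t*(t - 8)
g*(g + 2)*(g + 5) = g^3 + 7*g^2 + 10*g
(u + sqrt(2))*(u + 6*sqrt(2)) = u^2 + 7*sqrt(2)*u + 12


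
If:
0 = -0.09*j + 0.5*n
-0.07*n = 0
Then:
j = 0.00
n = 0.00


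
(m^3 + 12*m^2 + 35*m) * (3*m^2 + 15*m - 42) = 3*m^5 + 51*m^4 + 243*m^3 + 21*m^2 - 1470*m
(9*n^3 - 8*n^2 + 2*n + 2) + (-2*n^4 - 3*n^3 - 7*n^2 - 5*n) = -2*n^4 + 6*n^3 - 15*n^2 - 3*n + 2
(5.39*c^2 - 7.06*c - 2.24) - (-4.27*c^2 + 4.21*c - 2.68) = 9.66*c^2 - 11.27*c + 0.44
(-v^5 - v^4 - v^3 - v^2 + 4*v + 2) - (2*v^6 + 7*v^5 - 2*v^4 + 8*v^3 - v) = -2*v^6 - 8*v^5 + v^4 - 9*v^3 - v^2 + 5*v + 2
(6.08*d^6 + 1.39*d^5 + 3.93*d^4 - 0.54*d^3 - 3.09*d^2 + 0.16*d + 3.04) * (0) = 0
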